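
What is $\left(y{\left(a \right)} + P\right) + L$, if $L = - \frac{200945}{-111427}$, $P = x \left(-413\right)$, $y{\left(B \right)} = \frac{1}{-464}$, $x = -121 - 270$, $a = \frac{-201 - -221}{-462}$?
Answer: $\frac{8349107862877}{51702128} \approx 1.6148 \cdot 10^{5}$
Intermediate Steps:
$a = - \frac{10}{231}$ ($a = \left(-201 + 221\right) \left(- \frac{1}{462}\right) = 20 \left(- \frac{1}{462}\right) = - \frac{10}{231} \approx -0.04329$)
$x = -391$ ($x = -121 - 270 = -391$)
$y{\left(B \right)} = - \frac{1}{464}$
$P = 161483$ ($P = \left(-391\right) \left(-413\right) = 161483$)
$L = \frac{200945}{111427}$ ($L = \left(-200945\right) \left(- \frac{1}{111427}\right) = \frac{200945}{111427} \approx 1.8034$)
$\left(y{\left(a \right)} + P\right) + L = \left(- \frac{1}{464} + 161483\right) + \frac{200945}{111427} = \frac{74928111}{464} + \frac{200945}{111427} = \frac{8349107862877}{51702128}$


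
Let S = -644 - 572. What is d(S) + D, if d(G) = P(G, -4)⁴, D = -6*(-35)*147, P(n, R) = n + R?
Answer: 2215334590870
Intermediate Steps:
P(n, R) = R + n
D = 30870 (D = 210*147 = 30870)
S = -1216
d(G) = (-4 + G)⁴
d(S) + D = (-4 - 1216)⁴ + 30870 = (-1220)⁴ + 30870 = 2215334560000 + 30870 = 2215334590870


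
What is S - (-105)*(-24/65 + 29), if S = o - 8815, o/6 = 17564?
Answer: 1294478/13 ≈ 99575.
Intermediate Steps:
o = 105384 (o = 6*17564 = 105384)
S = 96569 (S = 105384 - 8815 = 96569)
S - (-105)*(-24/65 + 29) = 96569 - (-105)*(-24/65 + 29) = 96569 - (-105)*1861/65 = 96569 - 1*(-39081/13) = 96569 + 39081/13 = 1294478/13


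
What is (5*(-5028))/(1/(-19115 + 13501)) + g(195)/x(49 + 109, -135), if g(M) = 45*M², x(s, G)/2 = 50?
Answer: 564612285/4 ≈ 1.4115e+8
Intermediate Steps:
x(s, G) = 100 (x(s, G) = 2*50 = 100)
(5*(-5028))/(1/(-19115 + 13501)) + g(195)/x(49 + 109, -135) = (5*(-5028))/(1/(-19115 + 13501)) + (45*195²)/100 = -25140/(1/(-5614)) + (45*38025)*(1/100) = -25140/(-1/5614) + 1711125*(1/100) = -25140*(-5614) + 68445/4 = 141135960 + 68445/4 = 564612285/4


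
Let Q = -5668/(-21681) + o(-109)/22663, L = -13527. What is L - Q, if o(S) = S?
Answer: -6646705506736/491356503 ≈ -13527.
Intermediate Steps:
Q = 126090655/491356503 (Q = -5668/(-21681) - 109/22663 = -5668*(-1/21681) - 109*1/22663 = 5668/21681 - 109/22663 = 126090655/491356503 ≈ 0.25662)
L - Q = -13527 - 1*126090655/491356503 = -13527 - 126090655/491356503 = -6646705506736/491356503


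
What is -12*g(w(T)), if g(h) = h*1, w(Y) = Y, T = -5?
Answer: 60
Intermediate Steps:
g(h) = h
-12*g(w(T)) = -12*(-5) = 60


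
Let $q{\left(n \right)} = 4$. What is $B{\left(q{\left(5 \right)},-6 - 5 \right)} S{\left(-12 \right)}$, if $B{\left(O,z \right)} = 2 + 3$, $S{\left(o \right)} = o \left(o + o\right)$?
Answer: $1440$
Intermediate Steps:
$S{\left(o \right)} = 2 o^{2}$ ($S{\left(o \right)} = o 2 o = 2 o^{2}$)
$B{\left(O,z \right)} = 5$
$B{\left(q{\left(5 \right)},-6 - 5 \right)} S{\left(-12 \right)} = 5 \cdot 2 \left(-12\right)^{2} = 5 \cdot 2 \cdot 144 = 5 \cdot 288 = 1440$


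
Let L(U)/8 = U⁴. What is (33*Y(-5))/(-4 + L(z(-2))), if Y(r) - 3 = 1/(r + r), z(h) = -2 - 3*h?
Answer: 957/20440 ≈ 0.046820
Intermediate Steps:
Y(r) = 3 + 1/(2*r) (Y(r) = 3 + 1/(r + r) = 3 + 1/(2*r))
L(U) = 8*U⁴
(33*Y(-5))/(-4 + L(z(-2))) = (33*(3 + (½)/(-5)))/(-4 + 8*(-2 - 3*(-2))⁴) = (33*(3 + (½)*(-⅕)))/(-4 + 8*(-2 + 6)⁴) = (33*(3 - ⅒))/(-4 + 8*4⁴) = (33*(29/10))/(-4 + 8*256) = 957/(10*(-4 + 2048)) = (957/10)/2044 = (957/10)*(1/2044) = 957/20440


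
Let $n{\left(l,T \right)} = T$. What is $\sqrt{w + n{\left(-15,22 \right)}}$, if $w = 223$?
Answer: $7 \sqrt{5} \approx 15.652$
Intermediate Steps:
$\sqrt{w + n{\left(-15,22 \right)}} = \sqrt{223 + 22} = \sqrt{245} = 7 \sqrt{5}$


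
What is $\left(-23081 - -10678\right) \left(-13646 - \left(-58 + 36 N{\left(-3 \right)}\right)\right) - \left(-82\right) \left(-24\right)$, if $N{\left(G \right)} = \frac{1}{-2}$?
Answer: $168306742$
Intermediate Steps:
$N{\left(G \right)} = - \frac{1}{2}$
$\left(-23081 - -10678\right) \left(-13646 - \left(-58 + 36 N{\left(-3 \right)}\right)\right) - \left(-82\right) \left(-24\right) = \left(-23081 - -10678\right) \left(-13646 + \left(\left(-36\right) \left(- \frac{1}{2}\right) + 58\right)\right) - \left(-82\right) \left(-24\right) = \left(-23081 + 10678\right) \left(-13646 + \left(18 + 58\right)\right) - 1968 = - 12403 \left(-13646 + 76\right) - 1968 = \left(-12403\right) \left(-13570\right) - 1968 = 168308710 - 1968 = 168306742$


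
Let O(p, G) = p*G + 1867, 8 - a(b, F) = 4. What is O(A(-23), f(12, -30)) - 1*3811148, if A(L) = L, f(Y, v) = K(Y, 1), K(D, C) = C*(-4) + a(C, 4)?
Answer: -3809281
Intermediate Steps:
a(b, F) = 4 (a(b, F) = 8 - 1*4 = 8 - 4 = 4)
K(D, C) = 4 - 4*C (K(D, C) = C*(-4) + 4 = -4*C + 4 = 4 - 4*C)
f(Y, v) = 0 (f(Y, v) = 4 - 4*1 = 4 - 4 = 0)
O(p, G) = 1867 + G*p (O(p, G) = G*p + 1867 = 1867 + G*p)
O(A(-23), f(12, -30)) - 1*3811148 = (1867 + 0*(-23)) - 1*3811148 = (1867 + 0) - 3811148 = 1867 - 3811148 = -3809281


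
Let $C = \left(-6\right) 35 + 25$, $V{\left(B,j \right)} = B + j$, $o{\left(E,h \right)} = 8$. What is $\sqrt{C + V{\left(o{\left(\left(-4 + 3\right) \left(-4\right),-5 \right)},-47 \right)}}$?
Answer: $4 i \sqrt{14} \approx 14.967 i$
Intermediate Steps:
$C = -185$ ($C = -210 + 25 = -185$)
$\sqrt{C + V{\left(o{\left(\left(-4 + 3\right) \left(-4\right),-5 \right)},-47 \right)}} = \sqrt{-185 + \left(8 - 47\right)} = \sqrt{-185 - 39} = \sqrt{-224} = 4 i \sqrt{14}$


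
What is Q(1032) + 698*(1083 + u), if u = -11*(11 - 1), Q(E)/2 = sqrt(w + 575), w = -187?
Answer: 679154 + 4*sqrt(97) ≈ 6.7919e+5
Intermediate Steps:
Q(E) = 4*sqrt(97) (Q(E) = 2*sqrt(-187 + 575) = 2*sqrt(388) = 2*(2*sqrt(97)) = 4*sqrt(97))
u = -110 (u = -11*10 = -110)
Q(1032) + 698*(1083 + u) = 4*sqrt(97) + 698*(1083 - 110) = 4*sqrt(97) + 698*973 = 4*sqrt(97) + 679154 = 679154 + 4*sqrt(97)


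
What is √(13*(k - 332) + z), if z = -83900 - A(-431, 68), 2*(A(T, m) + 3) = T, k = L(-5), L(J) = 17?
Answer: I*√351106/2 ≈ 296.27*I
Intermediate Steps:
k = 17
A(T, m) = -3 + T/2
z = -167363/2 (z = -83900 - (-3 + (½)*(-431)) = -83900 - (-3 - 431/2) = -83900 - 1*(-437/2) = -83900 + 437/2 = -167363/2 ≈ -83682.)
√(13*(k - 332) + z) = √(13*(17 - 332) - 167363/2) = √(13*(-315) - 167363/2) = √(-4095 - 167363/2) = √(-175553/2) = I*√351106/2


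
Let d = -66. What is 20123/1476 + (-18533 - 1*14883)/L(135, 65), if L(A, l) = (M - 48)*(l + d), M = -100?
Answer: -11585953/54612 ≈ -212.15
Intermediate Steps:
L(A, l) = 9768 - 148*l (L(A, l) = (-100 - 48)*(l - 66) = -148*(-66 + l) = 9768 - 148*l)
20123/1476 + (-18533 - 1*14883)/L(135, 65) = 20123/1476 + (-18533 - 1*14883)/(9768 - 148*65) = 20123*(1/1476) + (-18533 - 14883)/(9768 - 9620) = 20123/1476 - 33416/148 = 20123/1476 - 33416*1/148 = 20123/1476 - 8354/37 = -11585953/54612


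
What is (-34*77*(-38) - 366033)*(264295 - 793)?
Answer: -70236194598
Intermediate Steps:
(-34*77*(-38) - 366033)*(264295 - 793) = (-2618*(-38) - 366033)*263502 = (99484 - 366033)*263502 = -266549*263502 = -70236194598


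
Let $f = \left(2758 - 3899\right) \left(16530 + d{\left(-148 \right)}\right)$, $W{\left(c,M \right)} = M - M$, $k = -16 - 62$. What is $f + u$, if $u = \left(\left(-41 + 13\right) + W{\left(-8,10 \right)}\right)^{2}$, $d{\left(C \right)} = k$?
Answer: $-18770948$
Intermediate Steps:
$k = -78$ ($k = -16 - 62 = -78$)
$d{\left(C \right)} = -78$
$W{\left(c,M \right)} = 0$
$f = -18771732$ ($f = \left(2758 - 3899\right) \left(16530 - 78\right) = \left(-1141\right) 16452 = -18771732$)
$u = 784$ ($u = \left(\left(-41 + 13\right) + 0\right)^{2} = \left(-28 + 0\right)^{2} = \left(-28\right)^{2} = 784$)
$f + u = -18771732 + 784 = -18770948$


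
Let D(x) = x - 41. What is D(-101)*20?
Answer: -2840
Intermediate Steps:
D(x) = -41 + x
D(-101)*20 = (-41 - 101)*20 = -142*20 = -2840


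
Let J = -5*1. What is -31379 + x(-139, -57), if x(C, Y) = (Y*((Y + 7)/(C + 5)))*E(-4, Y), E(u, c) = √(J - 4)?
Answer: -31379 - 4275*I/67 ≈ -31379.0 - 63.806*I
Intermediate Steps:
J = -5
E(u, c) = 3*I (E(u, c) = √(-5 - 4) = √(-9) = 3*I)
x(C, Y) = 3*I*Y*(7 + Y)/(5 + C) (x(C, Y) = (Y*((Y + 7)/(C + 5)))*(3*I) = (Y*((7 + Y)/(5 + C)))*(3*I) = (Y*(7 + Y)/(5 + C))*(3*I) = 3*I*Y*(7 + Y)/(5 + C))
-31379 + x(-139, -57) = -31379 + 3*I*(-57)*(7 - 57)/(5 - 139) = -31379 + 3*I*(-57)*(-50)/(-134) = -31379 + 3*I*(-57)*(-1/134)*(-50) = -31379 - 4275*I/67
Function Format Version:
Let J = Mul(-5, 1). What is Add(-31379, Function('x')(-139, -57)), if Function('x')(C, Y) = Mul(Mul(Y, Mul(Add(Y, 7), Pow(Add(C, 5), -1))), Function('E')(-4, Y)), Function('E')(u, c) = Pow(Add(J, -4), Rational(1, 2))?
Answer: Add(-31379, Mul(Rational(-4275, 67), I)) ≈ Add(-31379., Mul(-63.806, I))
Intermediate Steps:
J = -5
Function('E')(u, c) = Mul(3, I) (Function('E')(u, c) = Pow(Add(-5, -4), Rational(1, 2)) = Pow(-9, Rational(1, 2)) = Mul(3, I))
Function('x')(C, Y) = Mul(3, I, Y, Pow(Add(5, C), -1), Add(7, Y)) (Function('x')(C, Y) = Mul(Mul(Y, Mul(Add(Y, 7), Pow(Add(C, 5), -1))), Mul(3, I)) = Mul(Mul(Y, Mul(Add(7, Y), Pow(Add(5, C), -1))), Mul(3, I)) = Mul(Mul(Y, Mul(Pow(Add(5, C), -1), Add(7, Y))), Mul(3, I)) = Mul(Mul(Y, Pow(Add(5, C), -1), Add(7, Y)), Mul(3, I)) = Mul(3, I, Y, Pow(Add(5, C), -1), Add(7, Y)))
Add(-31379, Function('x')(-139, -57)) = Add(-31379, Mul(3, I, -57, Pow(Add(5, -139), -1), Add(7, -57))) = Add(-31379, Mul(3, I, -57, Pow(-134, -1), -50)) = Add(-31379, Mul(3, I, -57, Rational(-1, 134), -50)) = Add(-31379, Mul(Rational(-4275, 67), I))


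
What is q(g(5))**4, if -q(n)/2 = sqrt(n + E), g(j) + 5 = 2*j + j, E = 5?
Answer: 3600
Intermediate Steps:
g(j) = -5 + 3*j (g(j) = -5 + (2*j + j) = -5 + 3*j)
q(n) = -2*sqrt(5 + n) (q(n) = -2*sqrt(n + 5) = -2*sqrt(5 + n))
q(g(5))**4 = (-2*sqrt(5 + (-5 + 3*5)))**4 = (-2*sqrt(5 + (-5 + 15)))**4 = (-2*sqrt(5 + 10))**4 = (-2*sqrt(15))**4 = 3600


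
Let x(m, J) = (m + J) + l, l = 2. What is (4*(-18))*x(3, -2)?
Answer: -216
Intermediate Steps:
x(m, J) = 2 + J + m (x(m, J) = (m + J) + 2 = (J + m) + 2 = 2 + J + m)
(4*(-18))*x(3, -2) = (4*(-18))*(2 - 2 + 3) = -72*3 = -216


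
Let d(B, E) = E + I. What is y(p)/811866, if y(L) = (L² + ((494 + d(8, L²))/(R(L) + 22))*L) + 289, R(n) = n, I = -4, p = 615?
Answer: 43093013/47014422 ≈ 0.91659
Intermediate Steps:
d(B, E) = -4 + E (d(B, E) = E - 4 = -4 + E)
y(L) = 289 + L² + L*(490 + L²)/(22 + L) (y(L) = (L² + ((494 + (-4 + L²))/(L + 22))*L) + 289 = (L² + ((490 + L²)/(22 + L))*L) + 289 = (L² + L*(490 + L²)/(22 + L)) + 289 = 289 + L² + L*(490 + L²)/(22 + L))
y(p)/811866 = ((6358 + 2*615³ + 22*615² + 779*615)/(22 + 615))/811866 = ((6358 + 2*232608375 + 22*378225 + 479085)/637)*(1/811866) = ((6358 + 465216750 + 8320950 + 479085)/637)*(1/811866) = ((1/637)*474023143)*(1/811866) = (474023143/637)*(1/811866) = 43093013/47014422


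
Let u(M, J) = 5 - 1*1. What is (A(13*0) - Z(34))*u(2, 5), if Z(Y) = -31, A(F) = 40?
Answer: 284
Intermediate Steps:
u(M, J) = 4 (u(M, J) = 5 - 1 = 4)
(A(13*0) - Z(34))*u(2, 5) = (40 - 1*(-31))*4 = (40 + 31)*4 = 71*4 = 284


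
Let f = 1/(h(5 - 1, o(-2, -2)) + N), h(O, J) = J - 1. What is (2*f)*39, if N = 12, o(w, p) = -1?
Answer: 39/5 ≈ 7.8000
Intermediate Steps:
h(O, J) = -1 + J
f = 1/10 (f = 1/((-1 - 1) + 12) = 1/(-2 + 12) = 1/10 ≈ 0.10000)
(2*f)*39 = (2*(1/10))*39 = (1/5)*39 = 39/5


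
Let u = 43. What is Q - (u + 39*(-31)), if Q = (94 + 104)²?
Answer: 40370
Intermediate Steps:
Q = 39204 (Q = 198² = 39204)
Q - (u + 39*(-31)) = 39204 - (43 + 39*(-31)) = 39204 - (43 - 1209) = 39204 - 1*(-1166) = 39204 + 1166 = 40370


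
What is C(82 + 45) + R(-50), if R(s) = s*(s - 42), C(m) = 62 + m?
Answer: 4789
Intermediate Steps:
R(s) = s*(-42 + s)
C(82 + 45) + R(-50) = (62 + (82 + 45)) - 50*(-42 - 50) = (62 + 127) - 50*(-92) = 189 + 4600 = 4789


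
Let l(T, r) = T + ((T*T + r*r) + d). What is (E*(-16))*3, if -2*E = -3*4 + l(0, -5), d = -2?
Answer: 264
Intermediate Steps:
l(T, r) = -2 + T + T² + r² (l(T, r) = T + ((T*T + r*r) - 2) = T + ((T² + r²) - 2) = T + (-2 + T² + r²) = -2 + T + T² + r²)
E = -11/2 (E = -(-3*4 + (-2 + 0 + 0² + (-5)²))/2 = -(-12 + (-2 + 0 + 0 + 25))/2 = -(-12 + 23)/2 = -½*11 = -11/2 ≈ -5.5000)
(E*(-16))*3 = -11/2*(-16)*3 = 88*3 = 264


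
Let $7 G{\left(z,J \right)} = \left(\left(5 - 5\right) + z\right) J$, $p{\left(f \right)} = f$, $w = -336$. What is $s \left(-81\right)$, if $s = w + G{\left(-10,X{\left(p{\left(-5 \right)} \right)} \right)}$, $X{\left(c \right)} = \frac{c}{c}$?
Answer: $\frac{191322}{7} \approx 27332.0$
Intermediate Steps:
$X{\left(c \right)} = 1$
$G{\left(z,J \right)} = \frac{J z}{7}$ ($G{\left(z,J \right)} = \frac{\left(\left(5 - 5\right) + z\right) J}{7} = \frac{\left(0 + z\right) J}{7} = \frac{z J}{7} = \frac{J z}{7}$)
$s = - \frac{2362}{7}$ ($s = -336 + \frac{1}{7} \cdot 1 \left(-10\right) = -336 - \frac{10}{7} = - \frac{2362}{7} \approx -337.43$)
$s \left(-81\right) = \left(- \frac{2362}{7}\right) \left(-81\right) = \frac{191322}{7}$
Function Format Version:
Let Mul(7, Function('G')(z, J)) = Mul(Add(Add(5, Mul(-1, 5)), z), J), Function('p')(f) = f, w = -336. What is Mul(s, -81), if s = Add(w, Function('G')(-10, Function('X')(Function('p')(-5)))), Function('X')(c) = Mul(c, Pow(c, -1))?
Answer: Rational(191322, 7) ≈ 27332.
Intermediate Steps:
Function('X')(c) = 1
Function('G')(z, J) = Mul(Rational(1, 7), J, z) (Function('G')(z, J) = Mul(Rational(1, 7), Mul(Add(Add(5, Mul(-1, 5)), z), J)) = Mul(Rational(1, 7), Mul(Add(Add(5, -5), z), J)) = Mul(Rational(1, 7), Mul(Add(0, z), J)) = Mul(Rational(1, 7), Mul(z, J)) = Mul(Rational(1, 7), Mul(J, z)) = Mul(Rational(1, 7), J, z))
s = Rational(-2362, 7) (s = Add(-336, Mul(Rational(1, 7), 1, -10)) = Add(-336, Rational(-10, 7)) = Rational(-2362, 7) ≈ -337.43)
Mul(s, -81) = Mul(Rational(-2362, 7), -81) = Rational(191322, 7)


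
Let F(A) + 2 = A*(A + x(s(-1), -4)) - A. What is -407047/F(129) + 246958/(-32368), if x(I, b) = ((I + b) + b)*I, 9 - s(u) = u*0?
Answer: -8769646057/285987464 ≈ -30.664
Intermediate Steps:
s(u) = 9 (s(u) = 9 - u*0 = 9 - 1*0 = 9 + 0 = 9)
x(I, b) = I*(I + 2*b) (x(I, b) = (I + 2*b)*I = I*(I + 2*b))
F(A) = -2 - A + A*(9 + A) (F(A) = -2 + (A*(A + 9*(9 + 2*(-4))) - A) = -2 + (A*(A + 9*(9 - 8)) - A) = -2 + (A*(A + 9*1) - A) = -2 + (A*(A + 9) - A) = -2 + (A*(9 + A) - A) = -2 + (-A + A*(9 + A)) = -2 - A + A*(9 + A))
-407047/F(129) + 246958/(-32368) = -407047/(-2 + 129² + 8*129) + 246958/(-32368) = -407047/(-2 + 16641 + 1032) + 246958*(-1/32368) = -407047/17671 - 123479/16184 = -8769646057/285987464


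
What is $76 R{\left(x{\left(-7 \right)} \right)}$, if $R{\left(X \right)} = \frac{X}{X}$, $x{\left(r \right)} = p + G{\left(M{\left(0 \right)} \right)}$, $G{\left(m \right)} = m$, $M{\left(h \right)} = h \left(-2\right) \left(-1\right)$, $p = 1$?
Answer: $76$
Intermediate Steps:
$M{\left(h \right)} = 2 h$ ($M{\left(h \right)} = - 2 h \left(-1\right) = 2 h$)
$x{\left(r \right)} = 1$ ($x{\left(r \right)} = 1 + 2 \cdot 0 = 1 + 0 = 1$)
$R{\left(X \right)} = 1$
$76 R{\left(x{\left(-7 \right)} \right)} = 76 \cdot 1 = 76$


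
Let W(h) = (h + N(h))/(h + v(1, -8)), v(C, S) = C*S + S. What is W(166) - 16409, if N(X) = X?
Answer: -1230509/75 ≈ -16407.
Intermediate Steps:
v(C, S) = S + C*S
W(h) = 2*h/(-16 + h) (W(h) = (h + h)/(h - 8*(1 + 1)) = (2*h)/(h - 8*2) = (2*h)/(h - 16) = (2*h)/(-16 + h) = 2*h/(-16 + h))
W(166) - 16409 = 2*166/(-16 + 166) - 16409 = 2*166/150 - 16409 = 2*166*(1/150) - 16409 = 166/75 - 16409 = -1230509/75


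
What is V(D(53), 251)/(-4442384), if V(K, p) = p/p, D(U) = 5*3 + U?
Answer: -1/4442384 ≈ -2.2510e-7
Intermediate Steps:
D(U) = 15 + U
V(K, p) = 1
V(D(53), 251)/(-4442384) = 1/(-4442384) = 1*(-1/4442384) = -1/4442384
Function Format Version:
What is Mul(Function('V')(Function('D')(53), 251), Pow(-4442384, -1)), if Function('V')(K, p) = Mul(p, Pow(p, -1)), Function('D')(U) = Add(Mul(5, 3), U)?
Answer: Rational(-1, 4442384) ≈ -2.2510e-7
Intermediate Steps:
Function('D')(U) = Add(15, U)
Function('V')(K, p) = 1
Mul(Function('V')(Function('D')(53), 251), Pow(-4442384, -1)) = Mul(1, Pow(-4442384, -1)) = Mul(1, Rational(-1, 4442384)) = Rational(-1, 4442384)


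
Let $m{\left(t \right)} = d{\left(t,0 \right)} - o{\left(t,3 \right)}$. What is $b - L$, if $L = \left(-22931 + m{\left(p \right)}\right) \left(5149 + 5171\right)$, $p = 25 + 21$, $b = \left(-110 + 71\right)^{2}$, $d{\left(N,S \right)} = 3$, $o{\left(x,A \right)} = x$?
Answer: $237093201$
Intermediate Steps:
$b = 1521$ ($b = \left(-39\right)^{2} = 1521$)
$p = 46$
$m{\left(t \right)} = 3 - t$
$L = -237091680$ ($L = \left(-22931 + \left(3 - 46\right)\right) \left(5149 + 5171\right) = \left(-22931 + \left(3 - 46\right)\right) 10320 = \left(-22931 - 43\right) 10320 = \left(-22974\right) 10320 = -237091680$)
$b - L = 1521 - -237091680 = 1521 + 237091680 = 237093201$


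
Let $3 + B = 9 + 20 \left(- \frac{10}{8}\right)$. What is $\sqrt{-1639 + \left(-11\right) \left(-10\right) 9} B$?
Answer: $- 19 i \sqrt{649} \approx - 484.03 i$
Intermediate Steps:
$B = -19$ ($B = -3 + \left(9 + 20 \left(- \frac{10}{8}\right)\right) = -3 + \left(9 + 20 \left(\left(-10\right) \frac{1}{8}\right)\right) = -3 + \left(9 + 20 \left(- \frac{5}{4}\right)\right) = -3 + \left(9 - 25\right) = -3 - 16 = -19$)
$\sqrt{-1639 + \left(-11\right) \left(-10\right) 9} B = \sqrt{-1639 + \left(-11\right) \left(-10\right) 9} \left(-19\right) = \sqrt{-1639 + 110 \cdot 9} \left(-19\right) = \sqrt{-1639 + 990} \left(-19\right) = \sqrt{-649} \left(-19\right) = i \sqrt{649} \left(-19\right) = - 19 i \sqrt{649}$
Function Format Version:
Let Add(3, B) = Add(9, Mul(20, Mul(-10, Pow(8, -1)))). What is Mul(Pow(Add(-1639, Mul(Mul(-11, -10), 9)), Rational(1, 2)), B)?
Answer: Mul(-19, I, Pow(649, Rational(1, 2))) ≈ Mul(-484.03, I)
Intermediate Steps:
B = -19 (B = Add(-3, Add(9, Mul(20, Mul(-10, Pow(8, -1))))) = Add(-3, Add(9, Mul(20, Mul(-10, Rational(1, 8))))) = Add(-3, Add(9, Mul(20, Rational(-5, 4)))) = Add(-3, Add(9, -25)) = Add(-3, -16) = -19)
Mul(Pow(Add(-1639, Mul(Mul(-11, -10), 9)), Rational(1, 2)), B) = Mul(Pow(Add(-1639, Mul(Mul(-11, -10), 9)), Rational(1, 2)), -19) = Mul(Pow(Add(-1639, Mul(110, 9)), Rational(1, 2)), -19) = Mul(Pow(Add(-1639, 990), Rational(1, 2)), -19) = Mul(Pow(-649, Rational(1, 2)), -19) = Mul(Mul(I, Pow(649, Rational(1, 2))), -19) = Mul(-19, I, Pow(649, Rational(1, 2)))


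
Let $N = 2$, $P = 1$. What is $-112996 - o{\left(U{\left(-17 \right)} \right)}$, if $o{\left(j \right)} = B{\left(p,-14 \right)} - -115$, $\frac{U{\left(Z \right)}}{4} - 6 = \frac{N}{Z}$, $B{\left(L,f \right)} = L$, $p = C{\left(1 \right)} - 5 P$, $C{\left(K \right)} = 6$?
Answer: $-113112$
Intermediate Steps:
$p = 1$ ($p = 6 - 5 = 1$)
$U{\left(Z \right)} = 24 + \frac{8}{Z}$ ($U{\left(Z \right)} = 24 + 4 \frac{2}{Z} = 24 + \frac{8}{Z}$)
$o{\left(j \right)} = 116$ ($o{\left(j \right)} = 1 - -115 = 1 + 115 = 116$)
$-112996 - o{\left(U{\left(-17 \right)} \right)} = -112996 - 116 = -113112$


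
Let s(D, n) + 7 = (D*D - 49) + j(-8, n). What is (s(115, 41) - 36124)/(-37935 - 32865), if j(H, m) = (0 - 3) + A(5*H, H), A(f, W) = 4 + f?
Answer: 11497/35400 ≈ 0.32477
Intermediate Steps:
j(H, m) = 1 + 5*H (j(H, m) = (0 - 3) + (4 + 5*H) = -3 + (4 + 5*H) = 1 + 5*H)
s(D, n) = -95 + D² (s(D, n) = -7 + ((D*D - 49) + (1 + 5*(-8))) = -7 + ((D² - 49) + (1 - 40)) = -7 + ((-49 + D²) - 39) = -7 + (-88 + D²) = -95 + D²)
(s(115, 41) - 36124)/(-37935 - 32865) = ((-95 + 115²) - 36124)/(-37935 - 32865) = ((-95 + 13225) - 36124)/(-70800) = (13130 - 36124)*(-1/70800) = -22994*(-1/70800) = 11497/35400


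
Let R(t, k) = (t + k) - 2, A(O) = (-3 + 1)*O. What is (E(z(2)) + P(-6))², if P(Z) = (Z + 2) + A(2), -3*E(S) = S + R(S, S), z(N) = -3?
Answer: 169/9 ≈ 18.778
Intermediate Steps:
A(O) = -2*O
R(t, k) = -2 + k + t (R(t, k) = (k + t) - 2 = -2 + k + t)
E(S) = ⅔ - S (E(S) = -(S + (-2 + S + S))/3 = -(S + (-2 + 2*S))/3 = -(-2 + 3*S)/3 = ⅔ - S)
P(Z) = -2 + Z (P(Z) = (Z + 2) - 2*2 = (2 + Z) - 4 = -2 + Z)
(E(z(2)) + P(-6))² = ((⅔ - 1*(-3)) + (-2 - 6))² = ((⅔ + 3) - 8)² = (11/3 - 8)² = (-13/3)² = 169/9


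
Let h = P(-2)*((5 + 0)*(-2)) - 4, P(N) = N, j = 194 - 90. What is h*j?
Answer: 1664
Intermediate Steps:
j = 104
h = 16 (h = -2*(5 + 0)*(-2) - 4 = -10*(-2) - 4 = -2*(-10) - 4 = 20 - 4 = 16)
h*j = 16*104 = 1664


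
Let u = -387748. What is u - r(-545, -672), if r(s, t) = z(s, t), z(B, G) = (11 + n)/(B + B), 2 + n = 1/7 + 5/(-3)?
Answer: -8875551563/22890 ≈ -3.8775e+5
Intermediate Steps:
n = -74/21 (n = -2 + (1/7 + 5/(-3)) = -2 + (1*(1/7) + 5*(-1/3)) = -2 + (1/7 - 5/3) = -2 - 32/21 = -74/21 ≈ -3.5238)
z(B, G) = 157/(42*B) (z(B, G) = (11 - 74/21)/(B + B) = 157/(21*((2*B))) = 157*(1/(2*B))/21 = 157/(42*B))
r(s, t) = 157/(42*s)
u - r(-545, -672) = -387748 - 157/(42*(-545)) = -387748 - 157*(-1)/(42*545) = -387748 - 1*(-157/22890) = -387748 + 157/22890 = -8875551563/22890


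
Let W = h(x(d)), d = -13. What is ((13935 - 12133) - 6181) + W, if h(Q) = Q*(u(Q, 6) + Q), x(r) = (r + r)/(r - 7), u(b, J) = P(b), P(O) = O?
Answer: -218781/50 ≈ -4375.6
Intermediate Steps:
u(b, J) = b
x(r) = 2*r/(-7 + r) (x(r) = (2*r)/(-7 + r) = 2*r/(-7 + r))
h(Q) = 2*Q**2 (h(Q) = Q*(Q + Q) = Q*(2*Q) = 2*Q**2)
W = 169/50 (W = 2*(2*(-13)/(-7 - 13))**2 = 2*(2*(-13)/(-20))**2 = 2*(2*(-13)*(-1/20))**2 = 2*(13/10)**2 = 2*(169/100) = 169/50 ≈ 3.3800)
((13935 - 12133) - 6181) + W = ((13935 - 12133) - 6181) + 169/50 = (1802 - 6181) + 169/50 = -4379 + 169/50 = -218781/50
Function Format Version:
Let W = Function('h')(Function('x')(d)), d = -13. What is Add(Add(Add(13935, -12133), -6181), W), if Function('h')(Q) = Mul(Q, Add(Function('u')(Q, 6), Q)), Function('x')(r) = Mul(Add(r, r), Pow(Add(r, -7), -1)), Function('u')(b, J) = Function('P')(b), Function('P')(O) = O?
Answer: Rational(-218781, 50) ≈ -4375.6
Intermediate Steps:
Function('u')(b, J) = b
Function('x')(r) = Mul(2, r, Pow(Add(-7, r), -1)) (Function('x')(r) = Mul(Mul(2, r), Pow(Add(-7, r), -1)) = Mul(2, r, Pow(Add(-7, r), -1)))
Function('h')(Q) = Mul(2, Pow(Q, 2)) (Function('h')(Q) = Mul(Q, Add(Q, Q)) = Mul(Q, Mul(2, Q)) = Mul(2, Pow(Q, 2)))
W = Rational(169, 50) (W = Mul(2, Pow(Mul(2, -13, Pow(Add(-7, -13), -1)), 2)) = Mul(2, Pow(Mul(2, -13, Pow(-20, -1)), 2)) = Mul(2, Pow(Mul(2, -13, Rational(-1, 20)), 2)) = Mul(2, Pow(Rational(13, 10), 2)) = Mul(2, Rational(169, 100)) = Rational(169, 50) ≈ 3.3800)
Add(Add(Add(13935, -12133), -6181), W) = Add(Add(Add(13935, -12133), -6181), Rational(169, 50)) = Add(Add(1802, -6181), Rational(169, 50)) = Add(-4379, Rational(169, 50)) = Rational(-218781, 50)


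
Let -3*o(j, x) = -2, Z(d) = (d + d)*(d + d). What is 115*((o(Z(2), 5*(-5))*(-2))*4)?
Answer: -1840/3 ≈ -613.33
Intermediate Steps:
Z(d) = 4*d² (Z(d) = (2*d)*(2*d) = 4*d²)
o(j, x) = ⅔ (o(j, x) = -⅓*(-2) = ⅔)
115*((o(Z(2), 5*(-5))*(-2))*4) = 115*(((⅔)*(-2))*4) = 115*(-4/3*4) = 115*(-16/3) = -1840/3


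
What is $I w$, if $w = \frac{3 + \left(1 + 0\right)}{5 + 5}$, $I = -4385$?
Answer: $-1754$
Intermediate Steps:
$w = \frac{2}{5}$ ($w = \frac{3 + 1}{10} = 4 \cdot \frac{1}{10} = \frac{2}{5} \approx 0.4$)
$I w = \left(-4385\right) \frac{2}{5} = -1754$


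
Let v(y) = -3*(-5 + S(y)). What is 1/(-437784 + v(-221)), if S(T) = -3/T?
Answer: -221/96746958 ≈ -2.2843e-6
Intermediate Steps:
v(y) = 15 + 9/y (v(y) = -3*(-5 - 3/y) = 15 + 9/y)
1/(-437784 + v(-221)) = 1/(-437784 + (15 + 9/(-221))) = 1/(-437784 + (15 + 9*(-1/221))) = 1/(-437784 + (15 - 9/221)) = 1/(-437784 + 3306/221) = 1/(-96746958/221) = -221/96746958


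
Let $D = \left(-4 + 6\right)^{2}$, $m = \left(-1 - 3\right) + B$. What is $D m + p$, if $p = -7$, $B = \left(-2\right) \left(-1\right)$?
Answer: $-15$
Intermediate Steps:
$B = 2$
$m = -2$ ($m = \left(-1 - 3\right) + 2 = -4 + 2 = -2$)
$D = 4$ ($D = 2^{2} = 4$)
$D m + p = 4 \left(-2\right) - 7 = -8 - 7 = -15$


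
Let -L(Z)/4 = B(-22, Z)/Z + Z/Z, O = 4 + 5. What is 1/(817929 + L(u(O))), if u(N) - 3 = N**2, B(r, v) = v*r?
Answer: 1/818013 ≈ 1.2225e-6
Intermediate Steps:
B(r, v) = r*v
O = 9
u(N) = 3 + N**2
L(Z) = 84 (L(Z) = -4*((-22*Z)/Z + Z/Z) = -4*(-22 + 1) = -4*(-21) = 84)
1/(817929 + L(u(O))) = 1/(817929 + 84) = 1/818013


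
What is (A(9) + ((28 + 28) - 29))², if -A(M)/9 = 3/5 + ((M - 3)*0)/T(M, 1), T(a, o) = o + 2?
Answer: 11664/25 ≈ 466.56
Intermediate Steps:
T(a, o) = 2 + o
A(M) = -27/5 (A(M) = -9*(3/5 + ((M - 3)*0)/(2 + 1)) = -9*(3*(⅕) + ((-3 + M)*0)/3) = -9*(⅗ + 0*(⅓)) = -9*(⅗ + 0) = -9*⅗ = -27/5)
(A(9) + ((28 + 28) - 29))² = (-27/5 + ((28 + 28) - 29))² = (-27/5 + (56 - 29))² = (-27/5 + 27)² = (108/5)² = 11664/25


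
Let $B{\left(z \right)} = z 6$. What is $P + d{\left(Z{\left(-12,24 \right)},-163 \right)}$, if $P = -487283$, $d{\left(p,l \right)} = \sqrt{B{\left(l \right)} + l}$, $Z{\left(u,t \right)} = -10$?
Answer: $-487283 + i \sqrt{1141} \approx -4.8728 \cdot 10^{5} + 33.779 i$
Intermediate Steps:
$B{\left(z \right)} = 6 z$
$d{\left(p,l \right)} = \sqrt{7} \sqrt{l}$ ($d{\left(p,l \right)} = \sqrt{6 l + l} = \sqrt{7 l} = \sqrt{7} \sqrt{l}$)
$P + d{\left(Z{\left(-12,24 \right)},-163 \right)} = -487283 + \sqrt{7} \sqrt{-163} = -487283 + \sqrt{7} i \sqrt{163} = -487283 + i \sqrt{1141}$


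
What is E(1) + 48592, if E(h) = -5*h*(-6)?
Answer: 48622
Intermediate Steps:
E(h) = 30*h
E(1) + 48592 = 30*1 + 48592 = 30 + 48592 = 48622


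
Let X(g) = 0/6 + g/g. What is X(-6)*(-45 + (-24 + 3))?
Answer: -66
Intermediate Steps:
X(g) = 1 (X(g) = 0*(⅙) + 1 = 0 + 1 = 1)
X(-6)*(-45 + (-24 + 3)) = 1*(-45 + (-24 + 3)) = 1*(-45 - 21) = 1*(-66) = -66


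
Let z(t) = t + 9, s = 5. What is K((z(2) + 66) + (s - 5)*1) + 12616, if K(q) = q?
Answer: 12693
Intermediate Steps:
z(t) = 9 + t
K((z(2) + 66) + (s - 5)*1) + 12616 = (((9 + 2) + 66) + (5 - 5)*1) + 12616 = ((11 + 66) + 0*1) + 12616 = (77 + 0) + 12616 = 77 + 12616 = 12693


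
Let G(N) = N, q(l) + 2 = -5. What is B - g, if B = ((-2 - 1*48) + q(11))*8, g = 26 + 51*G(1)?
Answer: -533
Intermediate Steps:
q(l) = -7 (q(l) = -2 - 5 = -7)
g = 77 (g = 26 + 51*1 = 26 + 51 = 77)
B = -456 (B = ((-2 - 1*48) - 7)*8 = ((-2 - 48) - 7)*8 = (-50 - 7)*8 = -57*8 = -456)
B - g = -456 - 1*77 = -456 - 77 = -533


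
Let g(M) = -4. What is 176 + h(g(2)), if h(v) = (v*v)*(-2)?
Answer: 144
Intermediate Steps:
h(v) = -2*v**2 (h(v) = v**2*(-2) = -2*v**2)
176 + h(g(2)) = 176 - 2*(-4)**2 = 176 - 2*16 = 176 - 32 = 144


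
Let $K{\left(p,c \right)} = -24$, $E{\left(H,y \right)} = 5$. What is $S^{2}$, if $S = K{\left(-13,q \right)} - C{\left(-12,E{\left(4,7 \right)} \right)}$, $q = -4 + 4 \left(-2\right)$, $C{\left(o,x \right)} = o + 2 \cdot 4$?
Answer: $400$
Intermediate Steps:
$C{\left(o,x \right)} = 8 + o$ ($C{\left(o,x \right)} = o + 8 = 8 + o$)
$q = -12$ ($q = -4 - 8 = -12$)
$S = -20$ ($S = -24 - \left(8 - 12\right) = -24 - -4 = -24 + 4 = -20$)
$S^{2} = \left(-20\right)^{2} = 400$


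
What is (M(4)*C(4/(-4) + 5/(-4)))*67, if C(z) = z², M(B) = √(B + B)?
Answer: 5427*√2/8 ≈ 959.37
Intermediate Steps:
M(B) = √2*√B (M(B) = √(2*B) = √2*√B)
(M(4)*C(4/(-4) + 5/(-4)))*67 = ((√2*√4)*(4/(-4) + 5/(-4))²)*67 = ((√2*2)*(4*(-¼) + 5*(-¼))²)*67 = ((2*√2)*(-1 - 5/4)²)*67 = ((2*√2)*(-9/4)²)*67 = ((2*√2)*(81/16))*67 = (81*√2/8)*67 = 5427*√2/8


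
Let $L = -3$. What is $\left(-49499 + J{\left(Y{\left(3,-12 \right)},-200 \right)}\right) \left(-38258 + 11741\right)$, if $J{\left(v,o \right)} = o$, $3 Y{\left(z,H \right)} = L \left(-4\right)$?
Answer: $1317868383$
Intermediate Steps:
$Y{\left(z,H \right)} = 4$ ($Y{\left(z,H \right)} = \frac{\left(-3\right) \left(-4\right)}{3} = \frac{1}{3} \cdot 12 = 4$)
$\left(-49499 + J{\left(Y{\left(3,-12 \right)},-200 \right)}\right) \left(-38258 + 11741\right) = \left(-49499 - 200\right) \left(-38258 + 11741\right) = \left(-49699\right) \left(-26517\right) = 1317868383$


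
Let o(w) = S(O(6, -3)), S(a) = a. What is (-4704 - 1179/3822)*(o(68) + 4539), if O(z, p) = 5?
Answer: -13616752608/637 ≈ -2.1376e+7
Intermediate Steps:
o(w) = 5
(-4704 - 1179/3822)*(o(68) + 4539) = (-4704 - 1179/3822)*(5 + 4539) = (-4704 - 1179*1/3822)*4544 = (-4704 - 393/1274)*4544 = -5993289/1274*4544 = -13616752608/637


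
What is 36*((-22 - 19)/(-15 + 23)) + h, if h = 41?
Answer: -287/2 ≈ -143.50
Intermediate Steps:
36*((-22 - 19)/(-15 + 23)) + h = 36*((-22 - 19)/(-15 + 23)) + 41 = 36*(-41/8) + 41 = -369/2 + 41 = -287/2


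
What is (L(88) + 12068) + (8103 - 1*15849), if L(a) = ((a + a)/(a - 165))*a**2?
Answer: -93650/7 ≈ -13379.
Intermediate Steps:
L(a) = 2*a**3/(-165 + a) (L(a) = ((2*a)/(-165 + a))*a**2 = (2*a/(-165 + a))*a**2 = 2*a**3/(-165 + a))
(L(88) + 12068) + (8103 - 1*15849) = (2*88**3/(-165 + 88) + 12068) + (8103 - 1*15849) = (2*681472/(-77) + 12068) + (8103 - 15849) = (2*681472*(-1/77) + 12068) - 7746 = (-123904/7 + 12068) - 7746 = -39428/7 - 7746 = -93650/7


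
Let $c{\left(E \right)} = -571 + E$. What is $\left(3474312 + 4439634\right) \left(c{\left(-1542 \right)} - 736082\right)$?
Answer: $-5842035367470$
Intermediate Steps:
$\left(3474312 + 4439634\right) \left(c{\left(-1542 \right)} - 736082\right) = \left(3474312 + 4439634\right) \left(\left(-571 - 1542\right) - 736082\right) = 7913946 \left(-2113 - 736082\right) = 7913946 \left(-738195\right) = -5842035367470$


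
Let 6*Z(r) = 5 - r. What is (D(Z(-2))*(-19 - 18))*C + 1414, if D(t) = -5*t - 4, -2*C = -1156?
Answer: 635129/3 ≈ 2.1171e+5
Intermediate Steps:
C = 578 (C = -½*(-1156) = 578)
Z(r) = ⅚ - r/6 (Z(r) = (5 - r)/6 = ⅚ - r/6)
D(t) = -4 - 5*t
(D(Z(-2))*(-19 - 18))*C + 1414 = ((-4 - 5*(⅚ - ⅙*(-2)))*(-19 - 18))*578 + 1414 = ((-4 - 5*(⅚ + ⅓))*(-37))*578 + 1414 = ((-4 - 5*7/6)*(-37))*578 + 1414 = ((-4 - 35/6)*(-37))*578 + 1414 = -59/6*(-37)*578 + 1414 = (2183/6)*578 + 1414 = 630887/3 + 1414 = 635129/3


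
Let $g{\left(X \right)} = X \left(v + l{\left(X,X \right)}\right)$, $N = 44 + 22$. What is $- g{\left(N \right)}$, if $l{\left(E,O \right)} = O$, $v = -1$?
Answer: $-4290$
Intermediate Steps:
$N = 66$
$g{\left(X \right)} = X \left(-1 + X\right)$
$- g{\left(N \right)} = - 66 \left(-1 + 66\right) = - 66 \cdot 65 = \left(-1\right) 4290 = -4290$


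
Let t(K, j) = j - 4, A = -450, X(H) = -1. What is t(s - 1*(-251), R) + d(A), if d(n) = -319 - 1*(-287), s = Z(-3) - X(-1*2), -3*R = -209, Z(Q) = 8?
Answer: 101/3 ≈ 33.667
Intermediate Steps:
R = 209/3 (R = -⅓*(-209) = 209/3 ≈ 69.667)
s = 9 (s = 8 - 1*(-1) = 8 + 1 = 9)
d(n) = -32 (d(n) = -319 + 287 = -32)
t(K, j) = -4 + j
t(s - 1*(-251), R) + d(A) = (-4 + 209/3) - 32 = 197/3 - 32 = 101/3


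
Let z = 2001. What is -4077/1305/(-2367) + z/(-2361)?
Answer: -76189298/90036735 ≈ -0.84620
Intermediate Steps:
-4077/1305/(-2367) + z/(-2361) = -4077/1305/(-2367) + 2001/(-2361) = -4077*1/1305*(-1/2367) + 2001*(-1/2361) = -453/145*(-1/2367) - 667/787 = 151/114405 - 667/787 = -76189298/90036735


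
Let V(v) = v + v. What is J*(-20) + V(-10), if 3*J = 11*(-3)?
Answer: 200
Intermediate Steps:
J = -11 (J = (11*(-3))/3 = (⅓)*(-33) = -11)
V(v) = 2*v
J*(-20) + V(-10) = -11*(-20) + 2*(-10) = 220 - 20 = 200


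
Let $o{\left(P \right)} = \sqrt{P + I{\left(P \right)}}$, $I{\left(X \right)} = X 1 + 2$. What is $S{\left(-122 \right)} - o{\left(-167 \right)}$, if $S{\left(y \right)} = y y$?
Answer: $14884 - 2 i \sqrt{83} \approx 14884.0 - 18.221 i$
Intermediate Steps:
$I{\left(X \right)} = 2 + X$ ($I{\left(X \right)} = X + 2 = 2 + X$)
$S{\left(y \right)} = y^{2}$
$o{\left(P \right)} = \sqrt{2 + 2 P}$ ($o{\left(P \right)} = \sqrt{P + \left(2 + P\right)} = \sqrt{2 + 2 P}$)
$S{\left(-122 \right)} - o{\left(-167 \right)} = \left(-122\right)^{2} - \sqrt{2 + 2 \left(-167\right)} = 14884 - \sqrt{2 - 334} = 14884 - \sqrt{-332} = 14884 - 2 i \sqrt{83}$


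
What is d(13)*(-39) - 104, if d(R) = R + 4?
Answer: -767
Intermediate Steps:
d(R) = 4 + R
d(13)*(-39) - 104 = (4 + 13)*(-39) - 104 = 17*(-39) - 104 = -663 - 104 = -767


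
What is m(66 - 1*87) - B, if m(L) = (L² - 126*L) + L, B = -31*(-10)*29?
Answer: -5924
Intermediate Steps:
B = 8990 (B = 310*29 = 8990)
m(L) = L² - 125*L
m(66 - 1*87) - B = (66 - 1*87)*(-125 + (66 - 1*87)) - 1*8990 = (66 - 87)*(-125 + (66 - 87)) - 8990 = -21*(-125 - 21) - 8990 = -21*(-146) - 8990 = 3066 - 8990 = -5924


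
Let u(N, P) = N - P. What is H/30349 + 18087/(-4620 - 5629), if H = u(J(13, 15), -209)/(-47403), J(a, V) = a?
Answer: -8673523016189/4914852082701 ≈ -1.7648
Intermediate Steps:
H = -74/15801 (H = (13 - 1*(-209))/(-47403) = (13 + 209)*(-1/47403) = 222*(-1/47403) = -74/15801 ≈ -0.0046832)
H/30349 + 18087/(-4620 - 5629) = -74/15801/30349 + 18087/(-4620 - 5629) = -74/15801*1/30349 + 18087/(-10249) = -74/479544549 + 18087*(-1/10249) = -74/479544549 - 18087/10249 = -8673523016189/4914852082701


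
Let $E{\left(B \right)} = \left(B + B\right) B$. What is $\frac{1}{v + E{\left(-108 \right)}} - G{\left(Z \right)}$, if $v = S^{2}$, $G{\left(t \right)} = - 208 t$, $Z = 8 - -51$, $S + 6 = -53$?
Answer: $\frac{329000049}{26809} \approx 12272.0$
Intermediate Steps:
$S = -59$ ($S = -6 - 53 = -59$)
$E{\left(B \right)} = 2 B^{2}$ ($E{\left(B \right)} = 2 B B = 2 B^{2}$)
$Z = 59$ ($Z = 8 + 51 = 59$)
$v = 3481$ ($v = \left(-59\right)^{2} = 3481$)
$\frac{1}{v + E{\left(-108 \right)}} - G{\left(Z \right)} = \frac{1}{3481 + 2 \left(-108\right)^{2}} - \left(-208\right) 59 = \frac{1}{3481 + 2 \cdot 11664} - -12272 = \frac{1}{3481 + 23328} + 12272 = \frac{1}{26809} + 12272 = \frac{329000049}{26809}$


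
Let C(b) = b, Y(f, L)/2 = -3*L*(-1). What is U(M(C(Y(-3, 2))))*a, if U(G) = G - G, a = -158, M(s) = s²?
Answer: 0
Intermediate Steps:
Y(f, L) = 6*L (Y(f, L) = 2*(-3*L*(-1)) = 2*(3*L) = 6*L)
U(G) = 0
U(M(C(Y(-3, 2))))*a = 0*(-158) = 0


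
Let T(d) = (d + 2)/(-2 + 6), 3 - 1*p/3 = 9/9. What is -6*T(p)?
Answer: -12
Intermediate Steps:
p = 6 (p = 9 - 27/9 = 9 - 3*1 = 9 - 3 = 6)
T(d) = ½ + d/4 (T(d) = (2 + d)/4 = (2 + d)*(¼) = ½ + d/4)
-6*T(p) = -6*(½ + (¼)*6) = -6*(½ + 3/2) = -6*2 = -12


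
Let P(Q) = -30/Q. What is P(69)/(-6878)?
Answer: 5/79097 ≈ 6.3214e-5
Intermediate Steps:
P(69)/(-6878) = -30/69/(-6878) = -30*1/69*(-1/6878) = -10/23*(-1/6878) = 5/79097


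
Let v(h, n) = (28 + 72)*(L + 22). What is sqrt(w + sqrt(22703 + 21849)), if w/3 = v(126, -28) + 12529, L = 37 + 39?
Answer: sqrt(66987 + 2*sqrt(11138)) ≈ 259.23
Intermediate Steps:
L = 76
v(h, n) = 9800 (v(h, n) = (28 + 72)*(76 + 22) = 100*98 = 9800)
w = 66987 (w = 3*(9800 + 12529) = 3*22329 = 66987)
sqrt(w + sqrt(22703 + 21849)) = sqrt(66987 + sqrt(22703 + 21849)) = sqrt(66987 + sqrt(44552)) = sqrt(66987 + 2*sqrt(11138))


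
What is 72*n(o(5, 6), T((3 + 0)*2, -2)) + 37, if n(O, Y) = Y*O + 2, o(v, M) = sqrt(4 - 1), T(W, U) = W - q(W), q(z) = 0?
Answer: 181 + 432*sqrt(3) ≈ 929.25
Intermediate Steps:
T(W, U) = W (T(W, U) = W - 1*0 = W + 0 = W)
o(v, M) = sqrt(3)
n(O, Y) = 2 + O*Y (n(O, Y) = O*Y + 2 = 2 + O*Y)
72*n(o(5, 6), T((3 + 0)*2, -2)) + 37 = 72*(2 + sqrt(3)*((3 + 0)*2)) + 37 = 72*(2 + sqrt(3)*(3*2)) + 37 = 72*(2 + sqrt(3)*6) + 37 = 72*(2 + 6*sqrt(3)) + 37 = (144 + 432*sqrt(3)) + 37 = 181 + 432*sqrt(3)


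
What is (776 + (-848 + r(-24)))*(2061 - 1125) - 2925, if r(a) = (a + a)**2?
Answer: 2086227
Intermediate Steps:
r(a) = 4*a**2 (r(a) = (2*a)**2 = 4*a**2)
(776 + (-848 + r(-24)))*(2061 - 1125) - 2925 = (776 + (-848 + 4*(-24)**2))*(2061 - 1125) - 2925 = (776 + (-848 + 4*576))*936 - 2925 = (776 + (-848 + 2304))*936 - 2925 = (776 + 1456)*936 - 2925 = 2232*936 - 2925 = 2089152 - 2925 = 2086227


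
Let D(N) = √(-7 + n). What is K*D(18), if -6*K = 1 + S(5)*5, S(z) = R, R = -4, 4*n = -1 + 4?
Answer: 95*I/12 ≈ 7.9167*I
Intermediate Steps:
n = ¾ (n = (-1 + 4)/4 = (¼)*3 = ¾ ≈ 0.75000)
S(z) = -4
K = 19/6 (K = -(1 - 4*5)/6 = -(1 - 20)/6 = -⅙*(-19) = 19/6 ≈ 3.1667)
D(N) = 5*I/2 (D(N) = √(-7 + ¾) = √(-25/4) = 5*I/2)
K*D(18) = 19*(5*I/2)/6 = 95*I/12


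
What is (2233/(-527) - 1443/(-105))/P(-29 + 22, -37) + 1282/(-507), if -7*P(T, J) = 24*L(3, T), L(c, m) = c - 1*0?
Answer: -3075133/890630 ≈ -3.4528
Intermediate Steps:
L(c, m) = c (L(c, m) = c + 0 = c)
P(T, J) = -72/7 (P(T, J) = -24*3/7 = -⅐*72 = -72/7)
(2233/(-527) - 1443/(-105))/P(-29 + 22, -37) + 1282/(-507) = (2233/(-527) - 1443/(-105))/(-72/7) + 1282/(-507) = (2233*(-1/527) - 1443*(-1/105))*(-7/72) + 1282*(-1/507) = (-2233/527 + 481/35)*(-7/72) - 1282/507 = (175332/18445)*(-7/72) - 1282/507 = -14611/15810 - 1282/507 = -3075133/890630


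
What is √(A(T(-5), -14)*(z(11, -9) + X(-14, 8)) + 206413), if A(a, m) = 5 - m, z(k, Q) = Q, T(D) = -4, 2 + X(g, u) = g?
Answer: 3*√22882 ≈ 453.80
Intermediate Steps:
X(g, u) = -2 + g
√(A(T(-5), -14)*(z(11, -9) + X(-14, 8)) + 206413) = √((5 - 1*(-14))*(-9 + (-2 - 14)) + 206413) = √((5 + 14)*(-9 - 16) + 206413) = √(19*(-25) + 206413) = √(-475 + 206413) = √205938 = 3*√22882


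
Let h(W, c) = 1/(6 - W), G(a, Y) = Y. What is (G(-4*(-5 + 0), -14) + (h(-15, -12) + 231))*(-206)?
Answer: -938948/21 ≈ -44712.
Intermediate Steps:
(G(-4*(-5 + 0), -14) + (h(-15, -12) + 231))*(-206) = (-14 + (-1/(-6 - 15) + 231))*(-206) = (-14 + (-1/(-21) + 231))*(-206) = (-14 + (-1*(-1/21) + 231))*(-206) = (-14 + (1/21 + 231))*(-206) = (-14 + 4852/21)*(-206) = (4558/21)*(-206) = -938948/21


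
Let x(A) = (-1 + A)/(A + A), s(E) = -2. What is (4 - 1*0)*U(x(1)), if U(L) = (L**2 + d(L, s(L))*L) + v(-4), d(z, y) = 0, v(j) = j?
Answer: -16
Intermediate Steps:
x(A) = (-1 + A)/(2*A) (x(A) = (-1 + A)/((2*A)) = (-1 + A)*(1/(2*A)) = (-1 + A)/(2*A))
U(L) = -4 + L**2 (U(L) = (L**2 + 0*L) - 4 = (L**2 + 0) - 4 = L**2 - 4 = -4 + L**2)
(4 - 1*0)*U(x(1)) = (4 - 1*0)*(-4 + ((1/2)*(-1 + 1)/1)**2) = (4 + 0)*(-4 + ((1/2)*1*0)**2) = 4*(-4 + 0**2) = 4*(-4 + 0) = 4*(-4) = -16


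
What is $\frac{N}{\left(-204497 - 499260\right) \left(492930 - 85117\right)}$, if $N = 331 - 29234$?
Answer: $\frac{4129}{41000179063} \approx 1.0071 \cdot 10^{-7}$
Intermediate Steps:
$N = -28903$ ($N = 331 - 29234 = -28903$)
$\frac{N}{\left(-204497 - 499260\right) \left(492930 - 85117\right)} = - \frac{28903}{\left(-204497 - 499260\right) \left(492930 - 85117\right)} = - \frac{28903}{\left(-703757\right) 407813} = - \frac{28903}{-287001253441} = \left(-28903\right) \left(- \frac{1}{287001253441}\right) = \frac{4129}{41000179063}$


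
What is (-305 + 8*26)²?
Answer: 9409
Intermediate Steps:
(-305 + 8*26)² = (-305 + 208)² = (-97)² = 9409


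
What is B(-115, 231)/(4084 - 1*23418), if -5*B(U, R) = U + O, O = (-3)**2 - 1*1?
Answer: -107/96670 ≈ -0.0011069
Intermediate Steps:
O = 8 (O = 9 - 1 = 8)
B(U, R) = -8/5 - U/5 (B(U, R) = -(U + 8)/5 = -(8 + U)/5 = -8/5 - U/5)
B(-115, 231)/(4084 - 1*23418) = (-8/5 - 1/5*(-115))/(4084 - 1*23418) = (-8/5 + 23)/(4084 - 23418) = (107/5)/(-19334) = (107/5)*(-1/19334) = -107/96670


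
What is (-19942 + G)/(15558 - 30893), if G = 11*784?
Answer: 11318/15335 ≈ 0.73805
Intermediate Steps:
G = 8624
(-19942 + G)/(15558 - 30893) = (-19942 + 8624)/(15558 - 30893) = -11318/(-15335) = -11318*(-1/15335) = 11318/15335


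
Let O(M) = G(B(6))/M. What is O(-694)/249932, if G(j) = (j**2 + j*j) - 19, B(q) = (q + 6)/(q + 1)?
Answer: 643/8499187592 ≈ 7.5654e-8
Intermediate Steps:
B(q) = (6 + q)/(1 + q)
G(j) = -19 + 2*j**2 (G(j) = (j**2 + j**2) - 19 = 2*j**2 - 19 = -19 + 2*j**2)
O(M) = -643/(49*M) (O(M) = (-19 + 2*((6 + 6)/(1 + 6))**2)/M = (-19 + 2*(12/7)**2)/M = (-19 + 2*(144/49))/M = (-19 + 288/49)/M = -643/(49*M))
O(-694)/249932 = -643/49/(-694)/249932 = -643/49*(-1/694)*(1/249932) = (643/34006)*(1/249932) = 643/8499187592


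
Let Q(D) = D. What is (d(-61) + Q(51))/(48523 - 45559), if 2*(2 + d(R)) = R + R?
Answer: -1/247 ≈ -0.0040486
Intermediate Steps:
d(R) = -2 + R (d(R) = -2 + (R + R)/2 = -2 + (2*R)/2 = -2 + R)
(d(-61) + Q(51))/(48523 - 45559) = ((-2 - 61) + 51)/(48523 - 45559) = (-63 + 51)/2964 = -12*1/2964 = -1/247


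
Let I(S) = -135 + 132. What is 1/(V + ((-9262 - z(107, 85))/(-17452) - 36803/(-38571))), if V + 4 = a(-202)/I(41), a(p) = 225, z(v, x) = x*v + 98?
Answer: -51780084/3986464039 ≈ -0.012989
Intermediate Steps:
z(v, x) = 98 + v*x (z(v, x) = v*x + 98 = 98 + v*x)
I(S) = -3
V = -79 (V = -4 + 225/(-3) = -4 + 225*(-⅓) = -4 - 75 = -79)
1/(V + ((-9262 - z(107, 85))/(-17452) - 36803/(-38571))) = 1/(-79 + ((-9262 - (98 + 107*85))/(-17452) - 36803/(-38571))) = 1/(-79 + ((-9262 - (98 + 9095))*(-1/17452) - 36803*(-1/38571))) = 1/(-79 + ((-9262 - 1*9193)*(-1/17452) + 2831/2967)) = 1/(-79 + ((-9262 - 9193)*(-1/17452) + 2831/2967)) = 1/(-79 + (-18455*(-1/17452) + 2831/2967)) = 1/(-79 + (18455/17452 + 2831/2967)) = 1/(-79 + 104162597/51780084) = 1/(-3986464039/51780084) = -51780084/3986464039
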